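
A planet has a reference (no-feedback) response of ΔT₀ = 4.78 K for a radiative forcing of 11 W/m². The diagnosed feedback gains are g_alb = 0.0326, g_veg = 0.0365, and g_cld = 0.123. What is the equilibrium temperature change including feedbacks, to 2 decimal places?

Total gain g = 0.0326 + 0.0365 + 0.123 = 0.1921.
Amplification A = 1/(1 − 0.1921) = 1.238.
ΔT = 4.78 × 1.238 = 5.92 K.

5.92 K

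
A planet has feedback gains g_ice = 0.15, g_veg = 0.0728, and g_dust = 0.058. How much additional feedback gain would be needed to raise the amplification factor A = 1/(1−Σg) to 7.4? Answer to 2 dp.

0.58

Current total gain = 0.2808.
Target gain for A = 7.4: g* = 1 − 1/7.4 = 0.8649.
Additional gain needed = 0.8649 − 0.2808 = 0.58.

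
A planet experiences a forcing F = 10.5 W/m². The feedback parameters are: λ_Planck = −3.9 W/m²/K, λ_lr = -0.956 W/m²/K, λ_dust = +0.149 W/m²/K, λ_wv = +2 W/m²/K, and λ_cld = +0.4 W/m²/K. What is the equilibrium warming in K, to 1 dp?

Net feedback parameter λ = (−3.9) + (-0.956) + (+0.149) + (+2) + (+0.4) = -2.307 W/m²/K.
ΔT = −F/λ = −10.5/(-2.307) = 4.6 K.

4.6 K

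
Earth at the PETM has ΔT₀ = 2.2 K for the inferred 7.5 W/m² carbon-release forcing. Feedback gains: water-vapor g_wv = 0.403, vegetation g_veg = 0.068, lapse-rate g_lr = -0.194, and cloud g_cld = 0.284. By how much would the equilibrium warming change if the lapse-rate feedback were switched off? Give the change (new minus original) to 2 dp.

3.97 K

Original: g = 0.561, ΔT = 2.2/(1−0.561) = 5.0114 K.
Without lapse-rate: g' = 0.755, ΔT' = 2.2/(1−0.755) = 8.9796 K.
Change = 8.9796 − 5.0114 = 3.97 K.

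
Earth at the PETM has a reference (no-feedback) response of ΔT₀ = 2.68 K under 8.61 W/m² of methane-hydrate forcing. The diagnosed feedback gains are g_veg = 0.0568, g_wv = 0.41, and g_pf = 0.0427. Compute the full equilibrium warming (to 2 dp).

Total gain g = 0.0568 + 0.41 + 0.0427 = 0.5095.
Amplification A = 1/(1 − 0.5095) = 2.039.
ΔT = 2.68 × 2.039 = 5.46 K.

5.46 K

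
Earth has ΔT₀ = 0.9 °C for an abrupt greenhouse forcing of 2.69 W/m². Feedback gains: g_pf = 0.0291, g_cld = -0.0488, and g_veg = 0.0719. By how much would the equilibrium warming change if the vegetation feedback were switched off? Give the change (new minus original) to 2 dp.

Original: g = 0.0522, ΔT = 0.9/(1−0.0522) = 0.9496 °C.
Without vegetation: g' = -0.0197, ΔT' = 0.9/(1+0.0197) = 0.8826 °C.
Change = 0.8826 − 0.9496 = -0.07 °C.

-0.07 °C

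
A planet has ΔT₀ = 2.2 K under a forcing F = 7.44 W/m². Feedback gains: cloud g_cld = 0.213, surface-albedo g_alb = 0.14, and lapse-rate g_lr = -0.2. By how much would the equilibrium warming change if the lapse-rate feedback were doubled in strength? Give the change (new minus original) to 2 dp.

-0.50 K

Original: g = 0.153, ΔT = 2.2/(1−0.153) = 2.5974 K.
With doubled lapse-rate: g' = -0.047, ΔT' = 2.2/(1+0.047) = 2.1012 K.
Change = 2.1012 − 2.5974 = -0.50 K.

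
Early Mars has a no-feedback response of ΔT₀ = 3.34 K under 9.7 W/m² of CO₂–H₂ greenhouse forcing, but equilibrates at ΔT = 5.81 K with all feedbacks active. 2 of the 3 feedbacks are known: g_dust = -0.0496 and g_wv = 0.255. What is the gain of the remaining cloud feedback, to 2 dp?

0.22

Amplification A = ΔT/ΔT₀ = 5.81/3.34 = 1.74.
Total gain g = 1 − 1/A = 1 − 1/1.74 = 0.4253.
Known gains sum to -0.0496 + 0.255 = 0.2054.
g_cld = 0.4253 − 0.2054 = 0.22.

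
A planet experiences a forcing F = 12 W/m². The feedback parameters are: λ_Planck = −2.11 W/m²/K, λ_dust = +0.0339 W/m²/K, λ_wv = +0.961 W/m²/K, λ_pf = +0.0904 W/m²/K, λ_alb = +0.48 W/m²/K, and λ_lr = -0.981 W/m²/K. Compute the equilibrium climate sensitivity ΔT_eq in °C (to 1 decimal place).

7.9 °C

Net feedback parameter λ = (−2.11) + (+0.0339) + (+0.961) + (+0.0904) + (+0.48) + (-0.981) = -1.5257 W/m²/K.
ΔT = −F/λ = −12/(-1.5257) = 7.9 °C.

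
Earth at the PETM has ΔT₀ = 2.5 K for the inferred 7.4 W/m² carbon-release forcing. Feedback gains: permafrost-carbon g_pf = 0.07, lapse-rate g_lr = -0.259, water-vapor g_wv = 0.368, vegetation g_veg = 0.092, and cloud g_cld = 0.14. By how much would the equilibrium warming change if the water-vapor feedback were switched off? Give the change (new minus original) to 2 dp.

Original: g = 0.411, ΔT = 2.5/(1−0.411) = 4.2445 K.
Without water-vapor: g' = 0.043, ΔT' = 2.5/(1−0.043) = 2.6123 K.
Change = 2.6123 − 4.2445 = -1.63 K.

-1.63 K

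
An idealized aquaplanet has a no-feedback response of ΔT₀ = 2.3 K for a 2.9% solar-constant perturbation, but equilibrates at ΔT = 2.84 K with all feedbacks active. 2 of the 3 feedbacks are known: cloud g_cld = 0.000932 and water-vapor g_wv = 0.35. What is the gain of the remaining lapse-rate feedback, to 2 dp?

-0.16

Amplification A = ΔT/ΔT₀ = 2.84/2.3 = 1.235.
Total gain g = 1 − 1/A = 1 − 1/1.235 = 0.1903.
Known gains sum to 0.000932 + 0.35 = 0.350932.
g_lr = 0.1903 − 0.350932 = -0.16.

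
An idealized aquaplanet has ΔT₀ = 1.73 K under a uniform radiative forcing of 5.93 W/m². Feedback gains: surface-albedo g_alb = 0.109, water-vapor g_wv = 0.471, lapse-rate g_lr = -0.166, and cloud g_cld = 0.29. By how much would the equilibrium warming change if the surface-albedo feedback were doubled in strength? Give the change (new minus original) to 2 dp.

3.41 K

Original: g = 0.704, ΔT = 1.73/(1−0.704) = 5.8446 K.
With doubled surface-albedo: g' = 0.813, ΔT' = 1.73/(1−0.813) = 9.2513 K.
Change = 9.2513 − 5.8446 = 3.41 K.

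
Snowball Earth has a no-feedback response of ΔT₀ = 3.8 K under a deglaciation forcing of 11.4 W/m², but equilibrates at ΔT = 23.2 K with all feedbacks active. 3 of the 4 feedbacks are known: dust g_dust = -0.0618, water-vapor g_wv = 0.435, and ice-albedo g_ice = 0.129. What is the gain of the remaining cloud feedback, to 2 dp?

0.33

Amplification A = ΔT/ΔT₀ = 23.2/3.8 = 6.105.
Total gain g = 1 − 1/A = 1 − 1/6.105 = 0.8362.
Known gains sum to -0.0618 + 0.435 + 0.129 = 0.5022.
g_cld = 0.8362 − 0.5022 = 0.33.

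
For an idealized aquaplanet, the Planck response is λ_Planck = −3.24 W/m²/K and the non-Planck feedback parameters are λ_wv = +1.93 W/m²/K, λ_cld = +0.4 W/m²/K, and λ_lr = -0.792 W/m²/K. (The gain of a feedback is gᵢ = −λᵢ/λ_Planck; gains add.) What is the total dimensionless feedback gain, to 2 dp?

Convert to gains: g_wv = 1.93/3.24 = 0.5957; g_cld = 0.4/3.24 = 0.1235; g_lr = -0.792/3.24 = -0.2444.
Total gain g = 0.4748.

0.47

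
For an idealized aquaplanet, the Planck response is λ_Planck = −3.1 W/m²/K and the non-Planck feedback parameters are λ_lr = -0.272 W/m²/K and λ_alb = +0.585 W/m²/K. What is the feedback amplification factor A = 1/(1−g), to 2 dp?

1.11

Convert to gains: g_lr = -0.272/3.1 = -0.08774; g_alb = 0.585/3.1 = 0.1887.
Total gain g = 0.10096.
A = 1/(1 − 0.10096) = 1.11.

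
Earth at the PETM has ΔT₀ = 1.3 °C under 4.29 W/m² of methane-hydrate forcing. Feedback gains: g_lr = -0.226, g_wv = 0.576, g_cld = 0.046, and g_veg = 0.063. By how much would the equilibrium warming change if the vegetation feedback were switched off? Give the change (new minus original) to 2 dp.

Original: g = 0.459, ΔT = 1.3/(1−0.459) = 2.4030 °C.
Without vegetation: g' = 0.396, ΔT' = 1.3/(1−0.396) = 2.1523 °C.
Change = 2.1523 − 2.4030 = -0.25 °C.

-0.25 °C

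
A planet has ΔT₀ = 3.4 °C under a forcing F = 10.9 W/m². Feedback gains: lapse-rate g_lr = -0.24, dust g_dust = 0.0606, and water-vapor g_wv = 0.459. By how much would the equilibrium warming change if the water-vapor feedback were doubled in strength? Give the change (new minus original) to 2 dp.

8.29 °C

Original: g = 0.2796, ΔT = 3.4/(1−0.2796) = 4.7196 °C.
With doubled water-vapor: g' = 0.7386, ΔT' = 3.4/(1−0.7386) = 13.0069 °C.
Change = 13.0069 − 4.7196 = 8.29 °C.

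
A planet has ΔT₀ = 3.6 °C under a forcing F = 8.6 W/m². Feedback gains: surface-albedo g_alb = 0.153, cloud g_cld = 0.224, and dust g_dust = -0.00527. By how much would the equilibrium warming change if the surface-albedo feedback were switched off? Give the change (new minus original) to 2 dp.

-1.12 °C

Original: g = 0.37173, ΔT = 3.6/(1−0.37173) = 5.7300 °C.
Without surface-albedo: g' = 0.21873, ΔT' = 3.6/(1−0.21873) = 4.6079 °C.
Change = 4.6079 − 5.7300 = -1.12 °C.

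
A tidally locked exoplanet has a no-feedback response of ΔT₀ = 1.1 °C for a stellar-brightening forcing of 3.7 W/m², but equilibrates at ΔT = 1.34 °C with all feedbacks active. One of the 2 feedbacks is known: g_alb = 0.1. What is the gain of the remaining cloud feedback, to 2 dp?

Amplification A = ΔT/ΔT₀ = 1.34/1.1 = 1.218.
Total gain g = 1 − 1/A = 1 − 1/1.218 = 0.179.
The known gain is 0.1.
g_cld = 0.179 − 0.1 = 0.08.

0.08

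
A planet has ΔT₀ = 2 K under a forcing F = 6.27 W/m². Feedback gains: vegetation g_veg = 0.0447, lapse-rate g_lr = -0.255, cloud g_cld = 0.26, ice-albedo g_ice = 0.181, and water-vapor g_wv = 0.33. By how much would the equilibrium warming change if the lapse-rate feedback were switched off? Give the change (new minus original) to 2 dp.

6.30 K

Original: g = 0.5607, ΔT = 2/(1−0.5607) = 4.5527 K.
Without lapse-rate: g' = 0.8157, ΔT' = 2/(1−0.8157) = 10.8519 K.
Change = 10.8519 − 4.5527 = 6.30 K.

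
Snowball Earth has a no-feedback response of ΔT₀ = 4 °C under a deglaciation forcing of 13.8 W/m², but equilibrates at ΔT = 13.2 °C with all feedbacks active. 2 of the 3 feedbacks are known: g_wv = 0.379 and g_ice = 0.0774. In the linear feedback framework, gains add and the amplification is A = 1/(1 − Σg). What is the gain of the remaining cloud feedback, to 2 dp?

0.24

Amplification A = ΔT/ΔT₀ = 13.2/4 = 3.3.
Total gain g = 1 − 1/A = 1 − 1/3.3 = 0.697.
Known gains sum to 0.379 + 0.0774 = 0.4564.
g_cld = 0.697 − 0.4564 = 0.24.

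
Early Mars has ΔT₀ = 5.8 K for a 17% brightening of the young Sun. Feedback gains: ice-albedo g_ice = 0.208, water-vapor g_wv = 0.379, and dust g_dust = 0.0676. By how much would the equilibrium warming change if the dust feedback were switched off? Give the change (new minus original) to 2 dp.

Original: g = 0.6546, ΔT = 5.8/(1−0.6546) = 16.7921 K.
Without dust: g' = 0.587, ΔT' = 5.8/(1−0.587) = 14.0436 K.
Change = 14.0436 − 16.7921 = -2.75 K.

-2.75 K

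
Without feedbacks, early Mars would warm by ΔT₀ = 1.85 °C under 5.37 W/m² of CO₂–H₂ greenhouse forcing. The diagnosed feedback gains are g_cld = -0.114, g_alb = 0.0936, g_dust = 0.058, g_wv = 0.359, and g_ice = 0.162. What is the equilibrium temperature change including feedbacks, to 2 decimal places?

Total gain g = -0.114 + 0.0936 + 0.058 + 0.359 + 0.162 = 0.5586.
Amplification A = 1/(1 − 0.5586) = 2.266.
ΔT = 1.85 × 2.266 = 4.19 °C.

4.19 °C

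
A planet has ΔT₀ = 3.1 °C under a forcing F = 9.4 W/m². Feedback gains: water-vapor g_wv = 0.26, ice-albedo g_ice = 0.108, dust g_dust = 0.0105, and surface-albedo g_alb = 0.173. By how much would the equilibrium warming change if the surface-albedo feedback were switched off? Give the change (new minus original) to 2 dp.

Original: g = 0.5515, ΔT = 3.1/(1−0.5515) = 6.9119 °C.
Without surface-albedo: g' = 0.3785, ΔT' = 3.1/(1−0.3785) = 4.9879 °C.
Change = 4.9879 − 6.9119 = -1.92 °C.

-1.92 °C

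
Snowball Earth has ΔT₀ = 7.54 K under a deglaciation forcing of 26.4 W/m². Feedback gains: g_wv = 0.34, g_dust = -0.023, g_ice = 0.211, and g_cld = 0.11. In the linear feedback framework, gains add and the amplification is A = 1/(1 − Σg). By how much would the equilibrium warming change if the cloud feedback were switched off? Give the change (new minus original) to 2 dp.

Original: g = 0.638, ΔT = 7.54/(1−0.638) = 20.8287 K.
Without cloud: g' = 0.528, ΔT' = 7.54/(1−0.528) = 15.9746 K.
Change = 15.9746 − 20.8287 = -4.85 K.

-4.85 K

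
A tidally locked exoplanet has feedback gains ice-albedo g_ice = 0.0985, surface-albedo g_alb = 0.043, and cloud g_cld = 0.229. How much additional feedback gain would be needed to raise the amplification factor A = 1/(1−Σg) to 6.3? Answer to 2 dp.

0.47

Current total gain = 0.3705.
Target gain for A = 6.3: g* = 1 − 1/6.3 = 0.8413.
Additional gain needed = 0.8413 − 0.3705 = 0.47.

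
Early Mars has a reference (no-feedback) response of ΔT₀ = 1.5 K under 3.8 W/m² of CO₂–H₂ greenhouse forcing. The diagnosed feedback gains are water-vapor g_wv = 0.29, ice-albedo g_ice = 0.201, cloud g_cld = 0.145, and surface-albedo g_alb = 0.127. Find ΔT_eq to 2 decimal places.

6.33 K

Total gain g = 0.29 + 0.201 + 0.145 + 0.127 = 0.763.
Amplification A = 1/(1 − 0.763) = 4.219.
ΔT = 1.5 × 4.219 = 6.33 K.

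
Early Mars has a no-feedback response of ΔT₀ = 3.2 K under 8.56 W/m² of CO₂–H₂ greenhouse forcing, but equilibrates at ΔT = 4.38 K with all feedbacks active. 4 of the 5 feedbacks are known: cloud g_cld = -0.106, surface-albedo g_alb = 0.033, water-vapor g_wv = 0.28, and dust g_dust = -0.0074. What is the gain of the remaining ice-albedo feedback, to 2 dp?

0.07

Amplification A = ΔT/ΔT₀ = 4.38/3.2 = 1.369.
Total gain g = 1 − 1/A = 1 − 1/1.369 = 0.2695.
Known gains sum to -0.106 + 0.033 + 0.28 − 0.0074 = 0.1996.
g_ice = 0.2695 − 0.1996 = 0.07.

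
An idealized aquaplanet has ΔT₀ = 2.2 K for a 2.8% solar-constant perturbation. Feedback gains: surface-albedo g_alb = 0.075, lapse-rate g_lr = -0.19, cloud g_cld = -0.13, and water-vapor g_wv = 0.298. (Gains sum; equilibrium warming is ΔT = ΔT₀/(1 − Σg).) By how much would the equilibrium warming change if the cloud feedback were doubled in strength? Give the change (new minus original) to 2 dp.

-0.28 K

Original: g = 0.053, ΔT = 2.2/(1−0.053) = 2.3231 K.
With doubled cloud: g' = -0.077, ΔT' = 2.2/(1+0.077) = 2.0427 K.
Change = 2.0427 − 2.3231 = -0.28 K.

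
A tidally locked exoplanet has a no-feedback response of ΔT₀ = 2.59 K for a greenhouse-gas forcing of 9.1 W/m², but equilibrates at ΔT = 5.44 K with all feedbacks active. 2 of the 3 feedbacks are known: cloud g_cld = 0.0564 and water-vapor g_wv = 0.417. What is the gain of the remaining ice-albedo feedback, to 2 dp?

Amplification A = ΔT/ΔT₀ = 5.44/2.59 = 2.1.
Total gain g = 1 − 1/A = 1 − 1/2.1 = 0.5238.
Known gains sum to 0.0564 + 0.417 = 0.4734.
g_ice = 0.5238 − 0.4734 = 0.05.

0.05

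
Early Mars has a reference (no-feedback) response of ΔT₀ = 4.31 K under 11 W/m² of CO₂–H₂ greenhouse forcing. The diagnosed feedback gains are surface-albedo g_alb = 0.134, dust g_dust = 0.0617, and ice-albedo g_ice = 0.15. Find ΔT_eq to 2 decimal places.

Total gain g = 0.134 + 0.0617 + 0.15 = 0.3457.
Amplification A = 1/(1 − 0.3457) = 1.528.
ΔT = 4.31 × 1.528 = 6.59 K.

6.59 K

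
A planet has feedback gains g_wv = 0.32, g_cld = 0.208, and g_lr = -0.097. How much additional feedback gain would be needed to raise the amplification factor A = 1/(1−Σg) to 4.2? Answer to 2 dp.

0.33

Current total gain = 0.431.
Target gain for A = 4.2: g* = 1 − 1/4.2 = 0.7619.
Additional gain needed = 0.7619 − 0.431 = 0.33.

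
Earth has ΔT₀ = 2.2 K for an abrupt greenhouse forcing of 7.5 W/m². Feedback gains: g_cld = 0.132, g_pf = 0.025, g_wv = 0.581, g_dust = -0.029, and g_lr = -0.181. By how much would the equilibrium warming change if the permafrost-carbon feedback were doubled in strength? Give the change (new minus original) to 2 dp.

0.26 K

Original: g = 0.528, ΔT = 2.2/(1−0.528) = 4.6610 K.
With doubled permafrost-carbon: g' = 0.553, ΔT' = 2.2/(1−0.553) = 4.9217 K.
Change = 4.9217 − 4.6610 = 0.26 K.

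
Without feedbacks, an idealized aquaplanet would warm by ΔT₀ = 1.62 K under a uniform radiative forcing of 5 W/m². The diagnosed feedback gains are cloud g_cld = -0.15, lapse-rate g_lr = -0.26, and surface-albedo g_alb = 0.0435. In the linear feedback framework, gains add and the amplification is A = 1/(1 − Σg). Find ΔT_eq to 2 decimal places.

1.19 K

Total gain g = -0.15 − 0.26 + 0.0435 = -0.3665.
Amplification A = 1/(1 + 0.3665) = 0.7318.
ΔT = 1.62 × 0.7318 = 1.19 K.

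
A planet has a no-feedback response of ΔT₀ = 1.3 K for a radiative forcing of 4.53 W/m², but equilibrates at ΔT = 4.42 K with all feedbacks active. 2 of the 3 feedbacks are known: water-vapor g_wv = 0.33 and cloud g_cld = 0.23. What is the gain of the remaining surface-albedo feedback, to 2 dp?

Amplification A = ΔT/ΔT₀ = 4.42/1.3 = 3.4.
Total gain g = 1 − 1/A = 1 − 1/3.4 = 0.7059.
Known gains sum to 0.33 + 0.23 = 0.56.
g_alb = 0.7059 − 0.56 = 0.15.

0.15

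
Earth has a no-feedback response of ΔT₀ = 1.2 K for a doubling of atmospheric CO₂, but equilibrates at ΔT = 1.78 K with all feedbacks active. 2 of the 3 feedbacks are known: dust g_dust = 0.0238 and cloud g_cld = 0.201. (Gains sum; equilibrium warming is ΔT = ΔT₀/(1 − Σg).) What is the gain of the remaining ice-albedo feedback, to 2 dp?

0.10

Amplification A = ΔT/ΔT₀ = 1.78/1.2 = 1.483.
Total gain g = 1 − 1/A = 1 − 1/1.483 = 0.3257.
Known gains sum to 0.0238 + 0.201 = 0.2248.
g_ice = 0.3257 − 0.2248 = 0.10.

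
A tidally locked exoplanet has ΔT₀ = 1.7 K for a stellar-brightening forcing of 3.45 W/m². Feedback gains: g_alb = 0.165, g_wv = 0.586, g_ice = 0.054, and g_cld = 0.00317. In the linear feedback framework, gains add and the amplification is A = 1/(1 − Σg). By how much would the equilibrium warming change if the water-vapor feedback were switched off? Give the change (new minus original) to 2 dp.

Original: g = 0.80817, ΔT = 1.7/(1−0.80817) = 8.8620 K.
Without water-vapor: g' = 0.22217, ΔT' = 1.7/(1−0.22217) = 2.1856 K.
Change = 2.1856 − 8.8620 = -6.68 K.

-6.68 K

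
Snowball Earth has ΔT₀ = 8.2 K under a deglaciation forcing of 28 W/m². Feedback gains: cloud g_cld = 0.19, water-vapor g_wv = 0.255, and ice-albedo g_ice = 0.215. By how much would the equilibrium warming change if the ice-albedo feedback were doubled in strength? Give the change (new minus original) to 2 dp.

Original: g = 0.66, ΔT = 8.2/(1−0.66) = 24.1176 K.
With doubled ice-albedo: g' = 0.875, ΔT' = 8.2/(1−0.875) = 65.6000 K.
Change = 65.6000 − 24.1176 = 41.48 K.

41.48 K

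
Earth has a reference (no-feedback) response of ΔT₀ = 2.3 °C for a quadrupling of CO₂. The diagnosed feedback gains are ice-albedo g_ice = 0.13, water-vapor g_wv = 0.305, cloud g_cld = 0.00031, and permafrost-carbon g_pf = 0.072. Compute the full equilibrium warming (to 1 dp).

Total gain g = 0.13 + 0.305 + 0.00031 + 0.072 = 0.50731.
Amplification A = 1/(1 − 0.50731) = 2.03.
ΔT = 2.3 × 2.03 = 4.7 °C.

4.7 °C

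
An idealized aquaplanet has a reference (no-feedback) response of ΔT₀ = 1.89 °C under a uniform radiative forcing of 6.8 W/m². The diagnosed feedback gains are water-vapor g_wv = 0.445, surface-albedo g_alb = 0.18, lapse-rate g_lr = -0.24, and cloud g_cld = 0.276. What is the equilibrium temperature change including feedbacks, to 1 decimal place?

Total gain g = 0.445 + 0.18 − 0.24 + 0.276 = 0.661.
Amplification A = 1/(1 − 0.661) = 2.95.
ΔT = 1.89 × 2.95 = 5.6 °C.

5.6 °C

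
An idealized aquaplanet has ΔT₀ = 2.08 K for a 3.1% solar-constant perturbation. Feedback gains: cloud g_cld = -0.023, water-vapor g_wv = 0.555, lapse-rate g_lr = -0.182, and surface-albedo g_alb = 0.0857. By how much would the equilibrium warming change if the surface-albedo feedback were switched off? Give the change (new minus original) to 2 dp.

-0.49 K

Original: g = 0.4357, ΔT = 2.08/(1−0.4357) = 3.6860 K.
Without surface-albedo: g' = 0.35, ΔT' = 2.08/(1−0.35) = 3.2000 K.
Change = 3.2000 − 3.6860 = -0.49 K.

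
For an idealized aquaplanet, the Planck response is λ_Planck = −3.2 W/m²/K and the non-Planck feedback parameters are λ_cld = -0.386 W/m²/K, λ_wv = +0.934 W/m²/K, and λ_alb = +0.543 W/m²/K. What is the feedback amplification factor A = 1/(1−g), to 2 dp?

1.52

Convert to gains: g_cld = -0.386/3.2 = -0.1206; g_wv = 0.934/3.2 = 0.2919; g_alb = 0.543/3.2 = 0.1697.
Total gain g = 0.341.
A = 1/(1 − 0.341) = 1.52.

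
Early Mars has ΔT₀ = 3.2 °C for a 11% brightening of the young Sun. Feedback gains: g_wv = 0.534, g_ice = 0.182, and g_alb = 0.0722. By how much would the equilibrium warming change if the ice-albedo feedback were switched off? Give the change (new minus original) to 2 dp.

Original: g = 0.7882, ΔT = 3.2/(1−0.7882) = 15.1086 °C.
Without ice-albedo: g' = 0.6062, ΔT' = 3.2/(1−0.6062) = 8.1260 °C.
Change = 8.1260 − 15.1086 = -6.98 °C.

-6.98 °C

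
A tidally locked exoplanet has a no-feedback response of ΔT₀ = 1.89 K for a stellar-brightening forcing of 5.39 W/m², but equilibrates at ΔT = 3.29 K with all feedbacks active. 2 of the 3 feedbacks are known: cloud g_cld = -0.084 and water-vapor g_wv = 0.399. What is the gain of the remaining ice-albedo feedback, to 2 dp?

Amplification A = ΔT/ΔT₀ = 3.29/1.89 = 1.741.
Total gain g = 1 − 1/A = 1 − 1/1.741 = 0.4256.
Known gains sum to -0.084 + 0.399 = 0.315.
g_ice = 0.4256 − 0.315 = 0.11.

0.11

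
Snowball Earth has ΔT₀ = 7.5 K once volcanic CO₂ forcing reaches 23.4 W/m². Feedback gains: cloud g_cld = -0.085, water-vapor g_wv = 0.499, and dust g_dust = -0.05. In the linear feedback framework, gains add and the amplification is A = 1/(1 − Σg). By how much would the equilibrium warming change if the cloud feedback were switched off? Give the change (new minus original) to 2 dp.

Original: g = 0.364, ΔT = 7.5/(1−0.364) = 11.7925 K.
Without cloud: g' = 0.449, ΔT' = 7.5/(1−0.449) = 13.6116 K.
Change = 13.6116 − 11.7925 = 1.82 K.

1.82 K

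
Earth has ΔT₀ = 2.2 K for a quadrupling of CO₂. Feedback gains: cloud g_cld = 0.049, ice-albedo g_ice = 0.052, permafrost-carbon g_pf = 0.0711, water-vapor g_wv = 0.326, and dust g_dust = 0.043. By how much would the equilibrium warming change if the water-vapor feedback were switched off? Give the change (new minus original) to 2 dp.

-1.99 K

Original: g = 0.5411, ΔT = 2.2/(1−0.5411) = 4.7941 K.
Without water-vapor: g' = 0.2151, ΔT' = 2.2/(1−0.2151) = 2.8029 K.
Change = 2.8029 − 4.7941 = -1.99 K.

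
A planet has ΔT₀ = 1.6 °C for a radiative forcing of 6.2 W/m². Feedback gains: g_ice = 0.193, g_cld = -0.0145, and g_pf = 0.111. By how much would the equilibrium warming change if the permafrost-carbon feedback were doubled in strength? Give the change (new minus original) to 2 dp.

0.42 °C

Original: g = 0.2895, ΔT = 1.6/(1−0.2895) = 2.2519 °C.
With doubled permafrost-carbon: g' = 0.4005, ΔT' = 1.6/(1−0.4005) = 2.6689 °C.
Change = 2.6689 − 2.2519 = 0.42 °C.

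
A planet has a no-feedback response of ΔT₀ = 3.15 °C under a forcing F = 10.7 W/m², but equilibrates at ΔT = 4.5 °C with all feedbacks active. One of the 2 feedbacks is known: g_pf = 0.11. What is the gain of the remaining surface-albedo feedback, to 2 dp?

Amplification A = ΔT/ΔT₀ = 4.5/3.15 = 1.429.
Total gain g = 1 − 1/A = 1 − 1/1.429 = 0.3002.
The known gain is 0.11.
g_alb = 0.3002 − 0.11 = 0.19.

0.19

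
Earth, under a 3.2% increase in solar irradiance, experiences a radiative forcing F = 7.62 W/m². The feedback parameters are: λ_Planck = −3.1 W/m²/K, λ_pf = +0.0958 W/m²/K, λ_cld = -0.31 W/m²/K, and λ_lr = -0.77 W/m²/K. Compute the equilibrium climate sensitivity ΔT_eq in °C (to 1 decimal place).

Net feedback parameter λ = (−3.1) + (+0.0958) + (-0.31) + (-0.77) = -4.0842 W/m²/K.
ΔT = −F/λ = −7.62/(-4.0842) = 1.9 °C.

1.9 °C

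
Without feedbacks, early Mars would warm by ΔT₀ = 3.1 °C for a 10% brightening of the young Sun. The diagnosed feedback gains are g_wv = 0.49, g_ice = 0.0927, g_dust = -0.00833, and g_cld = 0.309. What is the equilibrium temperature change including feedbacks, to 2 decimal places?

26.58 °C

Total gain g = 0.49 + 0.0927 − 0.00833 + 0.309 = 0.88337.
Amplification A = 1/(1 − 0.88337) = 8.574.
ΔT = 3.1 × 8.574 = 26.58 °C.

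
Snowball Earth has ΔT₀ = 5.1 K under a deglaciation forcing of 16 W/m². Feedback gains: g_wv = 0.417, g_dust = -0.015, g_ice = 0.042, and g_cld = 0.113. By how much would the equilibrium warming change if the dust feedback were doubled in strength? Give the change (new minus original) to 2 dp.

-0.38 K

Original: g = 0.557, ΔT = 5.1/(1−0.557) = 11.5124 K.
With doubled dust: g' = 0.542, ΔT' = 5.1/(1−0.542) = 11.1354 K.
Change = 11.1354 − 11.5124 = -0.38 K.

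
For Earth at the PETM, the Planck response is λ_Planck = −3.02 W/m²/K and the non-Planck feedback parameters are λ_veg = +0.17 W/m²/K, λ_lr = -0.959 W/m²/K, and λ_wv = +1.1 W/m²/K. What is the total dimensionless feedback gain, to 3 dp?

Convert to gains: g_veg = 0.17/3.02 = 0.05629; g_lr = -0.959/3.02 = -0.3175; g_wv = 1.1/3.02 = 0.3642.
Total gain g = 0.10299.

0.103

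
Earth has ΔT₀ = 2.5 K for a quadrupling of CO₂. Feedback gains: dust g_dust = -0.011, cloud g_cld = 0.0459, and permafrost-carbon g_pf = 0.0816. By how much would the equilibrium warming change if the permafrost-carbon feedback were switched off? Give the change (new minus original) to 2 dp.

Original: g = 0.1165, ΔT = 2.5/(1−0.1165) = 2.8297 K.
Without permafrost-carbon: g' = 0.0349, ΔT' = 2.5/(1−0.0349) = 2.5904 K.
Change = 2.5904 − 2.8297 = -0.24 K.

-0.24 K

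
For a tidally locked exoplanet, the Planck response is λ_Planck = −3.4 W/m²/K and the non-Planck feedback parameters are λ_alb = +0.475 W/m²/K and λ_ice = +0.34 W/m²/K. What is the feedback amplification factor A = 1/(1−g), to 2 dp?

Convert to gains: g_alb = 0.475/3.4 = 0.1397; g_ice = 0.34/3.4 = 0.1.
Total gain g = 0.2397.
A = 1/(1 − 0.2397) = 1.32.

1.32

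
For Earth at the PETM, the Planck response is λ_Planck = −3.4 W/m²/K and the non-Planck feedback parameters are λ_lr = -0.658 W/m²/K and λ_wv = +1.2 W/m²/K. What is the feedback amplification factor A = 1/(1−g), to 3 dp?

Convert to gains: g_lr = -0.658/3.4 = -0.1935; g_wv = 1.2/3.4 = 0.3529.
Total gain g = 0.1594.
A = 1/(1 − 0.1594) = 1.190.

1.190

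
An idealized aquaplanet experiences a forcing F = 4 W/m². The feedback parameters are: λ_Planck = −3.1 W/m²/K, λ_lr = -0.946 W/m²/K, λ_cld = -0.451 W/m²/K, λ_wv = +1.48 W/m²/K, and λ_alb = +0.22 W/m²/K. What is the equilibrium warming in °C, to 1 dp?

1.4 °C

Net feedback parameter λ = (−3.1) + (-0.946) + (-0.451) + (+1.48) + (+0.22) = -2.797 W/m²/K.
ΔT = −F/λ = −4/(-2.797) = 1.4 °C.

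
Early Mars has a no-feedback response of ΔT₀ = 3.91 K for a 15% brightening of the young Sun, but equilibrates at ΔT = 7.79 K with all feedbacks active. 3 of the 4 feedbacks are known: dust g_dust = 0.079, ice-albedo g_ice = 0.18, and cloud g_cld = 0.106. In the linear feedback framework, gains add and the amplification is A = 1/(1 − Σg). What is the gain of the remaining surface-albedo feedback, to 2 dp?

0.13

Amplification A = ΔT/ΔT₀ = 7.79/3.91 = 1.992.
Total gain g = 1 − 1/A = 1 − 1/1.992 = 0.498.
Known gains sum to 0.079 + 0.18 + 0.106 = 0.365.
g_alb = 0.498 − 0.365 = 0.13.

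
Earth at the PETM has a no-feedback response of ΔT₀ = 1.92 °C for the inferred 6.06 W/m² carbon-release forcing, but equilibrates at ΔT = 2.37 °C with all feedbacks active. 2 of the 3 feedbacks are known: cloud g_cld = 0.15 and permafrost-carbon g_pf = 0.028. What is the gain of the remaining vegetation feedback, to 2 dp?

0.01

Amplification A = ΔT/ΔT₀ = 2.37/1.92 = 1.234.
Total gain g = 1 − 1/A = 1 − 1/1.234 = 0.1896.
Known gains sum to 0.15 + 0.028 = 0.178.
g_veg = 0.1896 − 0.178 = 0.01.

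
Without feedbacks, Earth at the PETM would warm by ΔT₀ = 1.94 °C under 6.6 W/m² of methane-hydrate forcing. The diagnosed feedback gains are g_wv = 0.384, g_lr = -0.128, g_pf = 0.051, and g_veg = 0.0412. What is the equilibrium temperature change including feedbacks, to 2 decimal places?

Total gain g = 0.384 − 0.128 + 0.051 + 0.0412 = 0.3482.
Amplification A = 1/(1 − 0.3482) = 1.534.
ΔT = 1.94 × 1.534 = 2.98 °C.

2.98 °C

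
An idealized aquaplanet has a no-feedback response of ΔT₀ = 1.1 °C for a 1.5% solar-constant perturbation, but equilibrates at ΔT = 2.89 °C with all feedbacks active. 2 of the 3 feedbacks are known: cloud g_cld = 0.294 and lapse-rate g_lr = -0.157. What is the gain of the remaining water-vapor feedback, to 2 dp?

Amplification A = ΔT/ΔT₀ = 2.89/1.1 = 2.627.
Total gain g = 1 − 1/A = 1 − 1/2.627 = 0.6193.
Known gains sum to 0.294 − 0.157 = 0.137.
g_wv = 0.6193 − 0.137 = 0.48.

0.48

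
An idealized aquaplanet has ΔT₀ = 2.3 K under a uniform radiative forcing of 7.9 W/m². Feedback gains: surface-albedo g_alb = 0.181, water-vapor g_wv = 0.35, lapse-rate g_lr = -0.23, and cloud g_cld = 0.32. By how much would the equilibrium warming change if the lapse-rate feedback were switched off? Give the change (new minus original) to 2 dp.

9.37 K

Original: g = 0.621, ΔT = 2.3/(1−0.621) = 6.0686 K.
Without lapse-rate: g' = 0.851, ΔT' = 2.3/(1−0.851) = 15.4362 K.
Change = 15.4362 − 6.0686 = 9.37 K.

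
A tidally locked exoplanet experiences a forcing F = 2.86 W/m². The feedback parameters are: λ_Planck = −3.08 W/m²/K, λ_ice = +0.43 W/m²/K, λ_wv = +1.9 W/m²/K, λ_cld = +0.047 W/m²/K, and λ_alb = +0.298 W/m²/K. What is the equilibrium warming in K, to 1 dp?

Net feedback parameter λ = (−3.08) + (+0.43) + (+1.9) + (+0.047) + (+0.298) = -0.405 W/m²/K.
ΔT = −F/λ = −2.86/(-0.405) = 7.1 K.

7.1 K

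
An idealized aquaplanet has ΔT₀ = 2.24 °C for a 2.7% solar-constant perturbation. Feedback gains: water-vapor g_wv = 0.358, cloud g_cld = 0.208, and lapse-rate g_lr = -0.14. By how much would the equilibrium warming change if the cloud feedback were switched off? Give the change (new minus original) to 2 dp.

-1.04 °C

Original: g = 0.426, ΔT = 2.24/(1−0.426) = 3.9024 °C.
Without cloud: g' = 0.218, ΔT' = 2.24/(1−0.218) = 2.8645 °C.
Change = 2.8645 − 3.9024 = -1.04 °C.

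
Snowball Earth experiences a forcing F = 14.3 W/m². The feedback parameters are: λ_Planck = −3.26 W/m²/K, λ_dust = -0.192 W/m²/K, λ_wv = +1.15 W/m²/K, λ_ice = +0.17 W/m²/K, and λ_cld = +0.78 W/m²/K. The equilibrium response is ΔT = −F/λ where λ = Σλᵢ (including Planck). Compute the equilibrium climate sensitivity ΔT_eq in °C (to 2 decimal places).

Net feedback parameter λ = (−3.26) + (-0.192) + (+1.15) + (+0.17) + (+0.78) = -1.352 W/m²/K.
ΔT = −F/λ = −14.3/(-1.352) = 10.58 °C.

10.58 °C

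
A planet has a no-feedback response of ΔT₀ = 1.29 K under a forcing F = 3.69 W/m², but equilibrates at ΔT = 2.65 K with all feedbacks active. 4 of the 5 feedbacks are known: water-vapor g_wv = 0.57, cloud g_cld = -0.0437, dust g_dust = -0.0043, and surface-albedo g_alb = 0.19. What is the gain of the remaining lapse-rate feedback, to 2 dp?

-0.20

Amplification A = ΔT/ΔT₀ = 2.65/1.29 = 2.054.
Total gain g = 1 − 1/A = 1 − 1/2.054 = 0.5131.
Known gains sum to 0.57 − 0.0437 − 0.0043 + 0.19 = 0.712.
g_lr = 0.5131 − 0.712 = -0.20.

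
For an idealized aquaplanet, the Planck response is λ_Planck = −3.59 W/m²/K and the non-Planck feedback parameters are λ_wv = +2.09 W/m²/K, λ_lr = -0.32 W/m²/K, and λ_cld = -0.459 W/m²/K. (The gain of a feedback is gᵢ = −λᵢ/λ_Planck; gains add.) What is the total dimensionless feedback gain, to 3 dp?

Convert to gains: g_wv = 2.09/3.59 = 0.5822; g_lr = -0.32/3.59 = -0.08914; g_cld = -0.459/3.59 = -0.1279.
Total gain g = 0.36516.

0.365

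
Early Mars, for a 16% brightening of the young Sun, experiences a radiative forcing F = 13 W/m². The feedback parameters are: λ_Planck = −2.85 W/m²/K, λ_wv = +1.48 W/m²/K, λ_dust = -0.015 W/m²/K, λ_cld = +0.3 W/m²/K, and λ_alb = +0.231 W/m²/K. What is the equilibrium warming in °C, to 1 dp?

Net feedback parameter λ = (−2.85) + (+1.48) + (-0.015) + (+0.3) + (+0.231) = -0.854 W/m²/K.
ΔT = −F/λ = −13/(-0.854) = 15.2 °C.

15.2 °C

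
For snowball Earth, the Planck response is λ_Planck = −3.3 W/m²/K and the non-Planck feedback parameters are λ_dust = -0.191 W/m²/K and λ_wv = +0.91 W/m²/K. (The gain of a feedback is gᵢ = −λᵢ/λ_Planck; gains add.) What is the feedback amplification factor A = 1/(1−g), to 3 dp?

Convert to gains: g_dust = -0.191/3.3 = -0.05788; g_wv = 0.91/3.3 = 0.2758.
Total gain g = 0.21792.
A = 1/(1 − 0.21792) = 1.279.

1.279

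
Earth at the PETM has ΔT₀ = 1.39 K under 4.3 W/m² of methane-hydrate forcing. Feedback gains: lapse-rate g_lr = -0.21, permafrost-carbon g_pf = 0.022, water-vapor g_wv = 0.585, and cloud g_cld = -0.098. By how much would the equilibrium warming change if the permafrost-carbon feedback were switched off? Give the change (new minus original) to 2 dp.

-0.06 K

Original: g = 0.299, ΔT = 1.39/(1−0.299) = 1.9829 K.
Without permafrost-carbon: g' = 0.277, ΔT' = 1.39/(1−0.277) = 1.9225 K.
Change = 1.9225 − 1.9829 = -0.06 K.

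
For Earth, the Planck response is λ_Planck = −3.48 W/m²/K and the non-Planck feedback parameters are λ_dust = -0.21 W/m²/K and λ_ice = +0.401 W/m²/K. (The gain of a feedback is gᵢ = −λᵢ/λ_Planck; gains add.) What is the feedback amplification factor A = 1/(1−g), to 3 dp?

1.058

Convert to gains: g_dust = -0.21/3.48 = -0.06034; g_ice = 0.401/3.48 = 0.1152.
Total gain g = 0.05486.
A = 1/(1 − 0.05486) = 1.058.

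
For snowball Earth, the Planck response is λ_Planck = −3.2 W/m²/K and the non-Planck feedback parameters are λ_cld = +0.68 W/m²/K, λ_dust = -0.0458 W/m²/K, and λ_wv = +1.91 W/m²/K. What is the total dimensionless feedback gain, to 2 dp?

Convert to gains: g_cld = 0.68/3.2 = 0.2125; g_dust = -0.0458/3.2 = -0.01431; g_wv = 1.91/3.2 = 0.5969.
Total gain g = 0.79509.

0.80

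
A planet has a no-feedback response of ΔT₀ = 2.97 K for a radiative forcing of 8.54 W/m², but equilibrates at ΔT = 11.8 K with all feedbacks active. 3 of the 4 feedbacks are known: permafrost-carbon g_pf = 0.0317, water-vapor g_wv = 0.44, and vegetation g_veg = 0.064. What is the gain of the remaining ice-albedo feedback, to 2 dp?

0.21

Amplification A = ΔT/ΔT₀ = 11.8/2.97 = 3.973.
Total gain g = 1 − 1/A = 1 − 1/3.973 = 0.7483.
Known gains sum to 0.0317 + 0.44 + 0.064 = 0.5357.
g_ice = 0.7483 − 0.5357 = 0.21.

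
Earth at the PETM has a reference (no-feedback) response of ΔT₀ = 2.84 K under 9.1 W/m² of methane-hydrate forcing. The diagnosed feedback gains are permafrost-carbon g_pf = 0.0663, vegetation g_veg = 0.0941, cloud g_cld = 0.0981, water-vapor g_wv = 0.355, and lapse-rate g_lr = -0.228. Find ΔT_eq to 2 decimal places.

4.62 K

Total gain g = 0.0663 + 0.0941 + 0.0981 + 0.355 − 0.228 = 0.3855.
Amplification A = 1/(1 − 0.3855) = 1.627.
ΔT = 2.84 × 1.627 = 4.62 K.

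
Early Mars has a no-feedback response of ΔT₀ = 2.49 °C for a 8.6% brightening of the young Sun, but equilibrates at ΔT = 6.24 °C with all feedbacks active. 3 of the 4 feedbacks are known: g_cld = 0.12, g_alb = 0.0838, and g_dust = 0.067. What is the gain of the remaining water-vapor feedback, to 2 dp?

0.33

Amplification A = ΔT/ΔT₀ = 6.24/2.49 = 2.506.
Total gain g = 1 − 1/A = 1 − 1/2.506 = 0.601.
Known gains sum to 0.12 + 0.0838 + 0.067 = 0.2708.
g_wv = 0.601 − 0.2708 = 0.33.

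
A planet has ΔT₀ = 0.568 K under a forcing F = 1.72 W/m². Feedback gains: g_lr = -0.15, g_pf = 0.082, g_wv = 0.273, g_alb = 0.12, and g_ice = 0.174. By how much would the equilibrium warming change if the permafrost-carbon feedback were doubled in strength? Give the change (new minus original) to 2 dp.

Original: g = 0.499, ΔT = 0.568/(1−0.499) = 1.1337 K.
With doubled permafrost-carbon: g' = 0.581, ΔT' = 0.568/(1−0.581) = 1.3556 K.
Change = 1.3556 − 1.1337 = 0.22 K.

0.22 K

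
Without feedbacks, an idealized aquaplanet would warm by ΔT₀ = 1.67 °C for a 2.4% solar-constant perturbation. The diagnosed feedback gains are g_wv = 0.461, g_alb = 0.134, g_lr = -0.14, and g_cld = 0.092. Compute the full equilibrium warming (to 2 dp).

Total gain g = 0.461 + 0.134 − 0.14 + 0.092 = 0.547.
Amplification A = 1/(1 − 0.547) = 2.208.
ΔT = 1.67 × 2.208 = 3.69 °C.

3.69 °C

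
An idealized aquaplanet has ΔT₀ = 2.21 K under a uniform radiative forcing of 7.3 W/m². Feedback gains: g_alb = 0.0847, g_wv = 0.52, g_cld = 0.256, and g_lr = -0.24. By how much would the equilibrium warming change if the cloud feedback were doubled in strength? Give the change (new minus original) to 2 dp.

Original: g = 0.6207, ΔT = 2.21/(1−0.6207) = 5.8265 K.
With doubled cloud: g' = 0.8767, ΔT' = 2.21/(1−0.8767) = 17.9238 K.
Change = 17.9238 − 5.8265 = 12.10 K.

12.10 K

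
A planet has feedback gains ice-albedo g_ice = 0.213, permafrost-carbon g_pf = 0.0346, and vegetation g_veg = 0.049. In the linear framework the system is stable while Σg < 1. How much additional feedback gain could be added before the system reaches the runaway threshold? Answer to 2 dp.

Current total gain = 0.213 + 0.0346 + 0.049 = 0.2966.
Margin to runaway = 1 − 0.2966 = 0.70.

0.70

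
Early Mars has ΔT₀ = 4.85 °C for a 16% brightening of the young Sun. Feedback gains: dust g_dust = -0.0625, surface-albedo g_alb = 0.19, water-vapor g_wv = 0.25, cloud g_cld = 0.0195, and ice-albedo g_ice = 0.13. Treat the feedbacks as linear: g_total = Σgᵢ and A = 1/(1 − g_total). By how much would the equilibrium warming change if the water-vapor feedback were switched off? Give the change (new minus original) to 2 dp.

Original: g = 0.527, ΔT = 4.85/(1−0.527) = 10.2537 °C.
Without water-vapor: g' = 0.277, ΔT' = 4.85/(1−0.277) = 6.7082 °C.
Change = 6.7082 − 10.2537 = -3.55 °C.

-3.55 °C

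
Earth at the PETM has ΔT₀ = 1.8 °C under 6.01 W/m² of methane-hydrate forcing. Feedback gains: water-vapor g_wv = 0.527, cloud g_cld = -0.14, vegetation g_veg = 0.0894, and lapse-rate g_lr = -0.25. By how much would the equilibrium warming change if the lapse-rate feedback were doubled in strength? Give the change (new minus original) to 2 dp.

Original: g = 0.2264, ΔT = 1.8/(1−0.2264) = 2.3268 °C.
With doubled lapse-rate: g' = -0.0236, ΔT' = 1.8/(1+0.0236) = 1.7585 °C.
Change = 1.7585 − 2.3268 = -0.57 °C.

-0.57 °C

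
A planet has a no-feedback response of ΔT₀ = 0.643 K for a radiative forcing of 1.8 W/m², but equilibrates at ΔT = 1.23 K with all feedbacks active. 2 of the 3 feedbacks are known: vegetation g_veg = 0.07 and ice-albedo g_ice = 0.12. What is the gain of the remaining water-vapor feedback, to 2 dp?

Amplification A = ΔT/ΔT₀ = 1.23/0.643 = 1.913.
Total gain g = 1 − 1/A = 1 − 1/1.913 = 0.4773.
Known gains sum to 0.07 + 0.12 = 0.19.
g_wv = 0.4773 − 0.19 = 0.29.

0.29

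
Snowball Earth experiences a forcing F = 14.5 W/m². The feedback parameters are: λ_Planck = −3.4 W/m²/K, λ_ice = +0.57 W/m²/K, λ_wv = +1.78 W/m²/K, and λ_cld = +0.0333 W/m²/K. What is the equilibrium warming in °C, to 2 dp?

14.26 °C

Net feedback parameter λ = (−3.4) + (+0.57) + (+1.78) + (+0.0333) = -1.0167 W/m²/K.
ΔT = −F/λ = −14.5/(-1.0167) = 14.26 °C.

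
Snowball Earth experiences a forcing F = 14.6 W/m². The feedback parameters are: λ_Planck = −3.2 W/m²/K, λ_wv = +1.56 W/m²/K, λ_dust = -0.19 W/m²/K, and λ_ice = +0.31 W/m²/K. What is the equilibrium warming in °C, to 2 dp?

Net feedback parameter λ = (−3.2) + (+1.56) + (-0.19) + (+0.31) = -1.52 W/m²/K.
ΔT = −F/λ = −14.6/(-1.52) = 9.61 °C.

9.61 °C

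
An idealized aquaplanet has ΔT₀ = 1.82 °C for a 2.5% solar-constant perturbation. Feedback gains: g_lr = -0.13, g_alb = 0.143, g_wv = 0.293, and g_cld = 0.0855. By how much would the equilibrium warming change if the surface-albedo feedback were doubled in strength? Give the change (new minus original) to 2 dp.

0.92 °C

Original: g = 0.3915, ΔT = 1.82/(1−0.3915) = 2.9910 °C.
With doubled surface-albedo: g' = 0.5345, ΔT' = 1.82/(1−0.5345) = 3.9098 °C.
Change = 3.9098 − 2.9910 = 0.92 °C.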